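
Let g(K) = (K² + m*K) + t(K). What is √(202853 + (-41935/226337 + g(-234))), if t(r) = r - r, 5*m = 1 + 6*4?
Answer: 2*√3284239952578674/226337 ≈ 506.40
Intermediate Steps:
m = 5 (m = (1 + 6*4)/5 = (1 + 24)/5 = (⅕)*25 = 5)
t(r) = 0
g(K) = K² + 5*K (g(K) = (K² + 5*K) + 0 = K² + 5*K)
√(202853 + (-41935/226337 + g(-234))) = √(202853 + (-41935/226337 - 234*(5 - 234))) = √(202853 + (-41935*1/226337 - 234*(-229))) = √(202853 + (-41935/226337 + 53586)) = √(202853 + 12128452547/226337) = √(58041592008/226337) = 2*√3284239952578674/226337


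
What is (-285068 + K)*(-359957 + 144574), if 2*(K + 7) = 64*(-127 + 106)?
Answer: 61545046101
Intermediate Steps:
K = -679 (K = -7 + (64*(-127 + 106))/2 = -7 + (64*(-21))/2 = -7 + (½)*(-1344) = -7 - 672 = -679)
(-285068 + K)*(-359957 + 144574) = (-285068 - 679)*(-359957 + 144574) = -285747*(-215383) = 61545046101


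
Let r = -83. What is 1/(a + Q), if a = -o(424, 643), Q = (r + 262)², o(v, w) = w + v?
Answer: 1/30974 ≈ 3.2285e-5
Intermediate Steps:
o(v, w) = v + w
Q = 32041 (Q = (-83 + 262)² = 179² = 32041)
a = -1067 (a = -(424 + 643) = -1*1067 = -1067)
1/(a + Q) = 1/(-1067 + 32041) = 1/30974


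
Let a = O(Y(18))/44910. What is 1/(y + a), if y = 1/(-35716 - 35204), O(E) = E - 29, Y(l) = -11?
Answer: -11796360/10673 ≈ -1105.3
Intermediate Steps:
O(E) = -29 + E
y = -1/70920 (y = 1/(-70920) = -1/70920 ≈ -1.4100e-5)
a = -4/4491 (a = (-29 - 11)/44910 = -40*1/44910 = -4/4491 ≈ -0.00089067)
1/(y + a) = 1/(-1/70920 - 4/4491) = 1/(-10673/11796360) = -11796360/10673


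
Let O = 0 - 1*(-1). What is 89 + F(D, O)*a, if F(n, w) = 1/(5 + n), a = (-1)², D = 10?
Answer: 1336/15 ≈ 89.067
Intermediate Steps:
a = 1
O = 1 (O = 0 + 1 = 1)
89 + F(D, O)*a = 89 + 1/(5 + 10) = 89 + 1/15 = 1336/15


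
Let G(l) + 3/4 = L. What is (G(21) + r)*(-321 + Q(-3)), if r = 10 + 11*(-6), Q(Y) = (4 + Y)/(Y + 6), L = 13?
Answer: 84175/6 ≈ 14029.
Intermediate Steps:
Q(Y) = (4 + Y)/(6 + Y)
G(l) = 49/4 (G(l) = -3/4 + 13 = 49/4)
r = -56 (r = 10 - 66 = -56)
(G(21) + r)*(-321 + Q(-3)) = (49/4 - 56)*(-321 + (4 - 3)/(6 - 3)) = -175*(-321 + 1/3)/4 = -175/4*(-962/3) = 84175/6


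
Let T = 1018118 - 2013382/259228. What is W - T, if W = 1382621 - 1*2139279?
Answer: -230034809773/129614 ≈ -1.7748e+6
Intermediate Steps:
W = -756658 (W = 1382621 - 2139279 = -756658)
T = 131961339761/129614 (T = 1018118 - 2013382*1/259228 = 1018118 - 1006691/129614 = 131961339761/129614 ≈ 1.0181e+6)
W - T = -756658 - 1*131961339761/129614 = -756658 - 131961339761/129614 = -230034809773/129614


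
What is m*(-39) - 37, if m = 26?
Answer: -1051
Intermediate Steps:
m*(-39) - 37 = 26*(-39) - 37 = -1014 - 37 = -1051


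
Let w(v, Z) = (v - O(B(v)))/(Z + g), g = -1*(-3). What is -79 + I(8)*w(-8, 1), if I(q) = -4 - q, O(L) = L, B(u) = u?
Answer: -79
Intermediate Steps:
g = 3
w(v, Z) = 0 (w(v, Z) = (v - v)/(Z + 3) = 0/(3 + Z) = 0)
-79 + I(8)*w(-8, 1) = -79 + (-4 - 1*8)*0 = -79 + (-4 - 8)*0 = -79 - 12*0 = -79 + 0 = -79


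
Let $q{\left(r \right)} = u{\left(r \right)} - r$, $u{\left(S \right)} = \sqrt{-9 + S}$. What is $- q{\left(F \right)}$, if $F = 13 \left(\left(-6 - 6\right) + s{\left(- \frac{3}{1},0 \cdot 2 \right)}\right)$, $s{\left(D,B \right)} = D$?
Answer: $-195 - 2 i \sqrt{51} \approx -195.0 - 14.283 i$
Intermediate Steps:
$F = -195$ ($F = 13 \left(\left(-6 - 6\right) - \frac{3}{1}\right) = 13 \left(-12 - 3\right) = 13 \left(-15\right) = -195$)
$q{\left(r \right)} = \sqrt{-9 + r} - r$
$- q{\left(F \right)} = - (\sqrt{-9 - 195} - -195) = - (\sqrt{-204} + 195) = - (2 i \sqrt{51} + 195) = - (195 + 2 i \sqrt{51}) = -195 - 2 i \sqrt{51}$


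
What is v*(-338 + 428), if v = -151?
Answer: -13590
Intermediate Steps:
v*(-338 + 428) = -151*(-338 + 428) = -151*90 = -13590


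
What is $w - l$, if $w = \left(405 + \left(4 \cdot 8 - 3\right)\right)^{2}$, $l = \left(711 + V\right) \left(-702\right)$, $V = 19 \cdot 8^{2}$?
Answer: $1541110$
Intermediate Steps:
$V = 1216$ ($V = 19 \cdot 64 = 1216$)
$l = -1352754$ ($l = \left(711 + 1216\right) \left(-702\right) = 1927 \left(-702\right) = -1352754$)
$w = 188356$ ($w = \left(405 + \left(32 - 3\right)\right)^{2} = \left(405 + 29\right)^{2} = 434^{2} = 188356$)
$w - l = 188356 - -1352754 = 188356 + 1352754 = 1541110$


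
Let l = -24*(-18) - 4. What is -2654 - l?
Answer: -3082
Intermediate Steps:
l = 428 (l = 432 - 4 = 428)
-2654 - l = -2654 - 1*428 = -2654 - 428 = -3082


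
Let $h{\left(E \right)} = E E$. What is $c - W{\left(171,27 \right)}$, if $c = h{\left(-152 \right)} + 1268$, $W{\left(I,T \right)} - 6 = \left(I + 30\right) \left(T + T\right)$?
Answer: $13512$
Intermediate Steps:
$W{\left(I,T \right)} = 6 + 2 T \left(30 + I\right)$ ($W{\left(I,T \right)} = 6 + \left(I + 30\right) \left(T + T\right) = 6 + \left(30 + I\right) 2 T = 6 + 2 T \left(30 + I\right)$)
$h{\left(E \right)} = E^{2}$
$c = 24372$ ($c = \left(-152\right)^{2} + 1268 = 23104 + 1268 = 24372$)
$c - W{\left(171,27 \right)} = 24372 - \left(6 + 60 \cdot 27 + 2 \cdot 171 \cdot 27\right) = 24372 - \left(6 + 1620 + 9234\right) = 24372 - 10860 = 13512$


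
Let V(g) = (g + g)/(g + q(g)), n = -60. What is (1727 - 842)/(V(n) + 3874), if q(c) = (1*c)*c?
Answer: 17405/76188 ≈ 0.22845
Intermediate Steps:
q(c) = c² (q(c) = c*c = c²)
V(g) = 2*g/(g + g²) (V(g) = (g + g)/(g + g²) = (2*g)/(g + g²) = 2*g/(g + g²))
(1727 - 842)/(V(n) + 3874) = (1727 - 842)/(2/(1 - 60) + 3874) = 885/(2/(-59) + 3874) = 885/(2*(-1/59) + 3874) = 885/(-2/59 + 3874) = 885/(228564/59) = 885*(59/228564) = 17405/76188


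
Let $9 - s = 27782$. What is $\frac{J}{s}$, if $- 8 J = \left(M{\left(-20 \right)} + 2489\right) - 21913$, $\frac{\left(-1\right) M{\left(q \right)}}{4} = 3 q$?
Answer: $- \frac{2398}{27773} \approx -0.086343$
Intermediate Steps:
$s = -27773$ ($s = 9 - 27782 = -27773$)
$M{\left(q \right)} = - 12 q$ ($M{\left(q \right)} = - 4 \cdot 3 q = - 12 q$)
$J = 2398$ ($J = - \frac{\left(\left(-12\right) \left(-20\right) + 2489\right) - 21913}{8} = - \frac{\left(240 + 2489\right) - 21913}{8} = - \frac{2729 - 21913}{8} = \left(- \frac{1}{8}\right) \left(-19184\right) = 2398$)
$\frac{J}{s} = \frac{2398}{-27773} = 2398 \left(- \frac{1}{27773}\right) = - \frac{2398}{27773}$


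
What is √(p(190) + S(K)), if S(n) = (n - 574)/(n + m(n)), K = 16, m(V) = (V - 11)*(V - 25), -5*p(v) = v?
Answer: 4*I*√986/29 ≈ 4.3311*I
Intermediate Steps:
p(v) = -v/5
m(V) = (-25 + V)*(-11 + V) (m(V) = (-11 + V)*(-25 + V) = (-25 + V)*(-11 + V))
S(n) = (-574 + n)/(275 + n² - 35*n) (S(n) = (n - 574)/(n + (275 + n² - 36*n)) = (-574 + n)/(275 + n² - 35*n))
√(p(190) + S(K)) = √(-⅕*190 + (-574 + 16)/(275 + 16² - 35*16)) = √(-38 - 558/(275 + 256 - 560)) = √(-38 - 558/(-29)) = √(-38 - 1/29*(-558)) = √(-38 + 558/29) = √(-544/29) = 4*I*√986/29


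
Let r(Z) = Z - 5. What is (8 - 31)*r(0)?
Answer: 115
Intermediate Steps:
r(Z) = -5 + Z
(8 - 31)*r(0) = (8 - 31)*(-5 + 0) = -23*(-5) = 115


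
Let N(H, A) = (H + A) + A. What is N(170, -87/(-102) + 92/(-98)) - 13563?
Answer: -11156512/833 ≈ -13393.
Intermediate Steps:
N(H, A) = H + 2*A (N(H, A) = (A + H) + A = H + 2*A)
N(170, -87/(-102) + 92/(-98)) - 13563 = (170 + 2*(-87/(-102) + 92/(-98))) - 13563 = (170 + 2*(-87*(-1/102) + 92*(-1/98))) - 13563 = (170 + 2*(29/34 - 46/49)) - 13563 = (170 + 2*(-143/1666)) - 13563 = (170 - 143/833) - 13563 = 141467/833 - 13563 = -11156512/833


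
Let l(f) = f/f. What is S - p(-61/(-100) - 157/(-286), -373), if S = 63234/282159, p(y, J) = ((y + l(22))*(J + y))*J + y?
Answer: -1919701868479484633/6410965990000 ≈ -2.9944e+5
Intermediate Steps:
l(f) = 1
p(y, J) = y + J*(1 + y)*(J + y) (p(y, J) = ((y + 1)*(J + y))*J + y = ((1 + y)*(J + y))*J + y = J*(1 + y)*(J + y) + y = y + J*(1 + y)*(J + y))
S = 7026/31351 (S = 63234*(1/282159) = 7026/31351 ≈ 0.22411)
S - p(-61/(-100) - 157/(-286), -373) = 7026/31351 - ((-61/(-100) - 157/(-286)) + (-373)**2 - 373*(-61/(-100) - 157/(-286)) - 373*(-61/(-100) - 157/(-286))**2 + (-61/(-100) - 157/(-286))*(-373)**2) = 7026/31351 - ((-61*(-1/100) - 157*(-1/286)) + 139129 - 373*(-61*(-1/100) - 157*(-1/286)) - 373*(-61*(-1/100) - 157*(-1/286))**2 + (-61*(-1/100) - 157*(-1/286))*139129) = 7026/31351 - ((61/100 + 157/286) + 139129 - 373*(61/100 + 157/286) - 373*(61/100 + 157/286)**2 + (61/100 + 157/286)*139129) = 7026/31351 - (16573/14300 + 139129 - 373*16573/14300 - 373*(16573/14300)**2 + (16573/14300)*139129) = 7026/31351 - (16573/14300 + 139129 - 6181729/14300 - 373*274664329/204490000 + 2305784917/14300) = 7026/31351 - (16573/14300 + 139129 - 6181729/14300 - 102449794717/204490000 + 2305784917/14300) = 7026/31351 - 1*61232601997583/204490000 = 7026/31351 - 61232601997583/204490000 = -1919701868479484633/6410965990000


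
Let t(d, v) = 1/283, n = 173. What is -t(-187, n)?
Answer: -1/283 ≈ -0.0035336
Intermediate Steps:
t(d, v) = 1/283
-t(-187, n) = -1*1/283 = -1/283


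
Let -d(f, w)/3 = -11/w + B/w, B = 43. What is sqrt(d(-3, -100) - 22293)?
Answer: I*sqrt(557301)/5 ≈ 149.31*I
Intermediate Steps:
d(f, w) = -96/w (d(f, w) = -3*(-11/w + 43/w) = -96/w)
sqrt(d(-3, -100) - 22293) = sqrt(-96/(-100) - 22293) = sqrt(-96*(-1/100) - 22293) = sqrt(24/25 - 22293) = sqrt(-557301/25) = I*sqrt(557301)/5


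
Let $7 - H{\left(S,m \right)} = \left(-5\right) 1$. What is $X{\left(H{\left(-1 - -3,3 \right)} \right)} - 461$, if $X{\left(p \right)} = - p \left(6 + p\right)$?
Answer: $-677$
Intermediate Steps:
$H{\left(S,m \right)} = 12$ ($H{\left(S,m \right)} = 7 - \left(-5\right) 1 = 7 - -5 = 7 + 5 = 12$)
$X{\left(p \right)} = - p \left(6 + p\right)$
$X{\left(H{\left(-1 - -3,3 \right)} \right)} - 461 = \left(-1\right) 12 \left(6 + 12\right) - 461 = \left(-1\right) 12 \cdot 18 - 461 = -216 - 461 = -677$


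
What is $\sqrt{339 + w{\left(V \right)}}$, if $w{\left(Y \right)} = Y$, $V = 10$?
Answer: $\sqrt{349} \approx 18.682$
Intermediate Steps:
$\sqrt{339 + w{\left(V \right)}} = \sqrt{339 + 10} = \sqrt{349}$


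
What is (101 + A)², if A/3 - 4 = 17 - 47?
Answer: 529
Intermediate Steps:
A = -78 (A = 12 + 3*(17 - 47) = 12 + 3*(-30) = 12 - 90 = -78)
(101 + A)² = (101 - 78)² = 23² = 529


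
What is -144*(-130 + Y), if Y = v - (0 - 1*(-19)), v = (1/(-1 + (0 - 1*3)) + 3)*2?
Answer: 20664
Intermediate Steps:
v = 11/2 (v = (1/(-1 + (0 - 3)) + 3)*2 = (1/(-1 - 3) + 3)*2 = (1/(-4) + 3)*2 = (-1/4 + 3)*2 = (11/4)*2 = 11/2 ≈ 5.5000)
Y = -27/2 (Y = 11/2 - (0 - 1*(-19)) = 11/2 - (0 + 19) = 11/2 - 1*19 = 11/2 - 19 = -27/2 ≈ -13.500)
-144*(-130 + Y) = -144*(-130 - 27/2) = -144*(-287/2) = 20664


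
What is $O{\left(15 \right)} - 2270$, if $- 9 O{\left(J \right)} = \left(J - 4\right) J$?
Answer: $- \frac{6865}{3} \approx -2288.3$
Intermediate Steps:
$O{\left(J \right)} = - \frac{J \left(-4 + J\right)}{9}$ ($O{\left(J \right)} = - \frac{\left(J - 4\right) J}{9} = - \frac{\left(-4 + J\right) J}{9} = - \frac{J \left(-4 + J\right)}{9}$)
$O{\left(15 \right)} - 2270 = \frac{1}{9} \cdot 15 \left(4 - 15\right) - 2270 = \frac{1}{9} \cdot 15 \left(-11\right) - 2270 = - \frac{55}{3} - 2270 = - \frac{6865}{3}$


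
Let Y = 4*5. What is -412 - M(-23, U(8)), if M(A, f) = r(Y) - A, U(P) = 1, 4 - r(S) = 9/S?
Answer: -8771/20 ≈ -438.55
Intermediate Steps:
Y = 20
r(S) = 4 - 9/S
M(A, f) = 71/20 - A (M(A, f) = (4 - 9/20) - A = 71/20 - A)
-412 - M(-23, U(8)) = -412 - (71/20 - 1*(-23)) = -412 - (71/20 + 23) = -412 - 1*531/20 = -412 - 531/20 = -8771/20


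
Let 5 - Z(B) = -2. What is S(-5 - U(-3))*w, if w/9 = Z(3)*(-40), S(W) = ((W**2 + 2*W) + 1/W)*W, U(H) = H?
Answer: -2520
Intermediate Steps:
Z(B) = 7 (Z(B) = 5 - 1*(-2) = 5 + 2 = 7)
S(W) = W*(1/W + W**2 + 2*W) (S(W) = (1/W + W**2 + 2*W)*W = W*(1/W + W**2 + 2*W))
w = -2520 (w = 9*(7*(-40)) = 9*(-280) = -2520)
S(-5 - U(-3))*w = (1 + (-5 - 1*(-3))**3 + 2*(-5 - 1*(-3))**2)*(-2520) = (1 + (-5 + 3)**3 + 2*(-5 + 3)**2)*(-2520) = (1 + (-2)**3 + 2*(-2)**2)*(-2520) = (1 - 8 + 2*4)*(-2520) = (1 - 8 + 8)*(-2520) = 1*(-2520) = -2520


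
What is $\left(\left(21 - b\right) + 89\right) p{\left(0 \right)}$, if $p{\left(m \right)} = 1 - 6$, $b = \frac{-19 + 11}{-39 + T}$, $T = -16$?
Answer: $- \frac{6042}{11} \approx -549.27$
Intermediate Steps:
$b = \frac{8}{55}$ ($b = \frac{-19 + 11}{-39 - 16} = - \frac{8}{-55} = \left(-8\right) \left(- \frac{1}{55}\right) = \frac{8}{55} \approx 0.14545$)
$p{\left(m \right)} = -5$ ($p{\left(m \right)} = 1 - 6 = -5$)
$\left(\left(21 - b\right) + 89\right) p{\left(0 \right)} = \left(\left(21 - \frac{8}{55}\right) + 89\right) \left(-5\right) = \left(\frac{1147}{55} + 89\right) \left(-5\right) = \frac{6042}{55} \left(-5\right) = - \frac{6042}{11}$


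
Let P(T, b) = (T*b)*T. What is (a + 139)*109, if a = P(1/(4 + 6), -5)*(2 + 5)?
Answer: 302257/20 ≈ 15113.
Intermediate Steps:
P(T, b) = b*T²
a = -7/20 (a = (-5/(4 + 6)²)*(2 + 5) = -5*(1/10)²*7 = -5*(⅒)²*7 = -5*1/100*7 = -1/20*7 = -7/20 ≈ -0.35000)
(a + 139)*109 = (-7/20 + 139)*109 = (2773/20)*109 = 302257/20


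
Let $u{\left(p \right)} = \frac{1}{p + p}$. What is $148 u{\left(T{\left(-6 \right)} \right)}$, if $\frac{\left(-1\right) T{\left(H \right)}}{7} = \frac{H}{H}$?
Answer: $- \frac{74}{7} \approx -10.571$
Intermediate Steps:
$T{\left(H \right)} = -7$ ($T{\left(H \right)} = - 7 \frac{H}{H} = \left(-7\right) 1 = -7$)
$u{\left(p \right)} = \frac{1}{2 p}$
$148 u{\left(T{\left(-6 \right)} \right)} = 148 \frac{1}{2 \left(-7\right)} = 148 \cdot \frac{1}{2} \left(- \frac{1}{7}\right) = 148 \left(- \frac{1}{14}\right) = - \frac{74}{7}$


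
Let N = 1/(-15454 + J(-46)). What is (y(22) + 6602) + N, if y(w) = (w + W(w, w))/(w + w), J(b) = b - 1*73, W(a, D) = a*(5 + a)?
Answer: 103030967/15573 ≈ 6616.0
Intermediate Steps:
J(b) = -73 + b (J(b) = b - 73 = -73 + b)
y(w) = (w + w*(5 + w))/(2*w) (y(w) = (w + w*(5 + w))/(w + w) = (w + w*(5 + w))/((2*w)) = (w + w*(5 + w))*(1/(2*w)) = (w + w*(5 + w))/(2*w))
N = -1/15573 (N = 1/(-15454 + (-73 - 46)) = 1/(-15454 - 119) = 1/(-15573) = -1/15573 ≈ -6.4214e-5)
(y(22) + 6602) + N = ((3 + (½)*22) + 6602) - 1/15573 = ((3 + 11) + 6602) - 1/15573 = (14 + 6602) - 1/15573 = 6616 - 1/15573 = 103030967/15573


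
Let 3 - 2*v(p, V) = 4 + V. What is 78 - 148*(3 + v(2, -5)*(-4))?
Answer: 818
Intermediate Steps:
v(p, V) = -1/2 - V/2 (v(p, V) = 3/2 - (4 + V)/2 = 3/2 + (-2 - V/2) = -1/2 - V/2)
78 - 148*(3 + v(2, -5)*(-4)) = 78 - 148*(3 + (-1/2 - 1/2*(-5))*(-4)) = 78 - 148*(3 + (-1/2 + 5/2)*(-4)) = 78 - 148*(3 + 2*(-4)) = 78 - 148*(3 - 8) = 78 - 148*(-5) = 78 + 740 = 818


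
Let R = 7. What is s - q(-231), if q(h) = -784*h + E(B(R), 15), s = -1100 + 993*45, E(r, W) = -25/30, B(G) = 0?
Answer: -825109/6 ≈ -1.3752e+5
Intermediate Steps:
E(r, W) = -⅚ (E(r, W) = -25*1/30 = -⅚)
s = 43585 (s = -1100 + 44685 = 43585)
q(h) = -⅚ - 784*h (q(h) = -784*h - ⅚ = -⅚ - 784*h)
s - q(-231) = 43585 - (-⅚ - 784*(-231)) = 43585 - (-⅚ + 181104) = 43585 - 1*1086619/6 = 43585 - 1086619/6 = -825109/6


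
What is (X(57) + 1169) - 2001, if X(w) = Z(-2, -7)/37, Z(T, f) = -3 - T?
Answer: -30785/37 ≈ -832.03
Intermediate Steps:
X(w) = -1/37 (X(w) = (-3 - 1*(-2))/37 = (-3 + 2)*(1/37) = -1*1/37 = -1/37)
(X(57) + 1169) - 2001 = (-1/37 + 1169) - 2001 = 43252/37 - 2001 = -30785/37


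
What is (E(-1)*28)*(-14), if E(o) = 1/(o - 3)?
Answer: 98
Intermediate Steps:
E(o) = 1/(-3 + o)
(E(-1)*28)*(-14) = (28/(-3 - 1))*(-14) = (28/(-4))*(-14) = -¼*28*(-14) = -7*(-14) = 98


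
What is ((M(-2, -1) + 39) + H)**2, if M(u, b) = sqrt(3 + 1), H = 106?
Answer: 21609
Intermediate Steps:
M(u, b) = 2 (M(u, b) = sqrt(4) = 2)
((M(-2, -1) + 39) + H)**2 = ((2 + 39) + 106)**2 = (41 + 106)**2 = 147**2 = 21609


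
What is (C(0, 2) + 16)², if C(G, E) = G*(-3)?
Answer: 256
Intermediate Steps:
C(G, E) = -3*G
(C(0, 2) + 16)² = (-3*0 + 16)² = (0 + 16)² = 16² = 256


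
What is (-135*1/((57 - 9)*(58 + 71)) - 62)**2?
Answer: 1820814241/473344 ≈ 3846.7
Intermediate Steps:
(-135*1/((57 - 9)*(58 + 71)) - 62)**2 = (-135/(48*129) - 62)**2 = (-135/6192 - 62)**2 = (-135*1/6192 - 62)**2 = (-15/688 - 62)**2 = (-42671/688)**2 = 1820814241/473344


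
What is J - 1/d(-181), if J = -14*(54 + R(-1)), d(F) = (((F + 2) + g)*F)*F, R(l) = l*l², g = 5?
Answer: -4229707187/5700414 ≈ -742.00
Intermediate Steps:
R(l) = l³
d(F) = F²*(7 + F) (d(F) = (((F + 2) + 5)*F)*F = (((2 + F) + 5)*F)*F = ((7 + F)*F)*F = (F*(7 + F))*F = F²*(7 + F))
J = -742 (J = -14*(54 + (-1)³) = -14*(54 - 1) = -14*53 = -742)
J - 1/d(-181) = -742 - 1/((-181)²*(7 - 181)) = -742 - 1/(32761*(-174)) = -742 - 1/(-5700414) = -742 - 1*(-1/5700414) = -742 + 1/5700414 = -4229707187/5700414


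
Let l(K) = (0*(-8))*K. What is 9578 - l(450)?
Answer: 9578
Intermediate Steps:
l(K) = 0 (l(K) = 0*K = 0)
9578 - l(450) = 9578 - 1*0 = 9578 + 0 = 9578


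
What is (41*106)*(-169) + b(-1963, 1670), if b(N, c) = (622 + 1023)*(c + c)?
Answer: 4759826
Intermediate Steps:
b(N, c) = 3290*c (b(N, c) = 1645*(2*c) = 3290*c)
(41*106)*(-169) + b(-1963, 1670) = (41*106)*(-169) + 3290*1670 = 4346*(-169) + 5494300 = -734474 + 5494300 = 4759826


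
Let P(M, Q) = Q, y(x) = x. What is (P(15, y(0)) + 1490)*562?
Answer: 837380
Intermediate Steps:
(P(15, y(0)) + 1490)*562 = (0 + 1490)*562 = 1490*562 = 837380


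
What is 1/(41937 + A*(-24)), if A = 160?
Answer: 1/38097 ≈ 2.6249e-5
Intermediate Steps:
1/(41937 + A*(-24)) = 1/(41937 + 160*(-24)) = 1/(41937 - 3840) = 1/38097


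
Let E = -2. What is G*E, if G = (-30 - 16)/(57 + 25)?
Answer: 46/41 ≈ 1.1220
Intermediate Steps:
G = -23/41 (G = -46/82 = -46*1/82 = -23/41 ≈ -0.56098)
G*E = -23/41*(-2) = 46/41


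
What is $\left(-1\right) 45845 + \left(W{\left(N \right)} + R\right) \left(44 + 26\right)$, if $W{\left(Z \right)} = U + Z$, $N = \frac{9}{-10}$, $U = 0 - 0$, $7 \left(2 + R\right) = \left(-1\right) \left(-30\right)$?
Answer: $-45748$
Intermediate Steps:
$R = \frac{16}{7}$ ($R = -2 + \frac{\left(-1\right) \left(-30\right)}{7} = -2 + \frac{1}{7} \cdot 30 = -2 + \frac{30}{7} = \frac{16}{7} \approx 2.2857$)
$U = 0$ ($U = 0 + 0 = 0$)
$N = - \frac{9}{10}$ ($N = 9 \left(- \frac{1}{10}\right) = - \frac{9}{10} \approx -0.9$)
$W{\left(Z \right)} = Z$ ($W{\left(Z \right)} = 0 + Z = Z$)
$\left(-1\right) 45845 + \left(W{\left(N \right)} + R\right) \left(44 + 26\right) = \left(-1\right) 45845 + \left(- \frac{9}{10} + \frac{16}{7}\right) \left(44 + 26\right) = -45845 + \frac{97}{70} \cdot 70 = -45845 + 97 = -45748$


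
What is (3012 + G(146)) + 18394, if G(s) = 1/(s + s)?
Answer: 6250553/292 ≈ 21406.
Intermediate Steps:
G(s) = 1/(2*s)
(3012 + G(146)) + 18394 = (3012 + (½)/146) + 18394 = (3012 + (½)*(1/146)) + 18394 = (3012 + 1/292) + 18394 = 879505/292 + 18394 = 6250553/292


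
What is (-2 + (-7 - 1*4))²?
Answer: 169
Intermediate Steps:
(-2 + (-7 - 1*4))² = (-2 + (-7 - 4))² = (-2 - 11)² = (-13)² = 169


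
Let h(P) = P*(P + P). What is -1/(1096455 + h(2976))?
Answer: -1/18809607 ≈ -5.3164e-8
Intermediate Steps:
h(P) = 2*P² (h(P) = P*(2*P) = 2*P²)
-1/(1096455 + h(2976)) = -1/(1096455 + 2*2976²) = -1/(1096455 + 2*8856576) = -1/(1096455 + 17713152) = -1/18809607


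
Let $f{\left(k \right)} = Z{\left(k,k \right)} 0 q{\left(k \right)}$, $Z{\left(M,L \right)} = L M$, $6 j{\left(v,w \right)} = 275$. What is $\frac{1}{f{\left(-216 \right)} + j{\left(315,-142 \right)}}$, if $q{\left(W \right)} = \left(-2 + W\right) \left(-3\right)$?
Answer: $\frac{6}{275} \approx 0.021818$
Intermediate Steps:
$j{\left(v,w \right)} = \frac{275}{6}$ ($j{\left(v,w \right)} = \frac{1}{6} \cdot 275 = \frac{275}{6}$)
$q{\left(W \right)} = 6 - 3 W$
$f{\left(k \right)} = 0$ ($f{\left(k \right)} = k k 0 \left(6 - 3 k\right) = k^{2} \cdot 0 \left(6 - 3 k\right) = 0 \left(6 - 3 k\right) = 0$)
$\frac{1}{f{\left(-216 \right)} + j{\left(315,-142 \right)}} = \frac{1}{0 + \frac{275}{6}} = \frac{1}{\frac{275}{6}} = \frac{6}{275}$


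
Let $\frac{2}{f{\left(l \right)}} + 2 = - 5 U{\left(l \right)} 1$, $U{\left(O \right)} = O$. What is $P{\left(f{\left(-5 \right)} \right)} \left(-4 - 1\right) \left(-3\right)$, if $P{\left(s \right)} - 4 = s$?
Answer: $\frac{1410}{23} \approx 61.304$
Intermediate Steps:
$f{\left(l \right)} = \frac{2}{-2 - 5 l}$ ($f{\left(l \right)} = \frac{2}{-2 + - 5 l 1} = \frac{2}{-2 - 5 l}$)
$P{\left(s \right)} = 4 + s$
$P{\left(f{\left(-5 \right)} \right)} \left(-4 - 1\right) \left(-3\right) = \left(4 - \frac{2}{2 + 5 \left(-5\right)}\right) \left(-4 - 1\right) \left(-3\right) = \left(4 - \frac{2}{2 - 25}\right) \left(\left(-5\right) \left(-3\right)\right) = \left(4 - \frac{2}{-23}\right) 15 = \left(4 - - \frac{2}{23}\right) 15 = \left(4 + \frac{2}{23}\right) 15 = \frac{94}{23} \cdot 15 = \frac{1410}{23}$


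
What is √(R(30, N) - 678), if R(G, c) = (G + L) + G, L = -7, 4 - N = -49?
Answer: 25*I ≈ 25.0*I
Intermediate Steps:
N = 53 (N = 4 - 1*(-49) = 4 + 49 = 53)
R(G, c) = -7 + 2*G (R(G, c) = (G - 7) + G = (-7 + G) + G = -7 + 2*G)
√(R(30, N) - 678) = √((-7 + 2*30) - 678) = √((-7 + 60) - 678) = √(53 - 678) = √(-625) = 25*I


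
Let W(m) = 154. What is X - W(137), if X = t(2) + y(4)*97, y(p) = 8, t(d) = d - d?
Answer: 622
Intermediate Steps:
t(d) = 0
X = 776 (X = 0 + 8*97 = 0 + 776 = 776)
X - W(137) = 776 - 1*154 = 776 - 154 = 622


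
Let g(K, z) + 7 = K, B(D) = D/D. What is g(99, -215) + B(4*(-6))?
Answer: 93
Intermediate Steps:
B(D) = 1
g(K, z) = -7 + K
g(99, -215) + B(4*(-6)) = (-7 + 99) + 1 = 92 + 1 = 93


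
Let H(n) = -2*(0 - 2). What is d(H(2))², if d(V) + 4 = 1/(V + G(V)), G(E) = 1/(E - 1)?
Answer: 2401/169 ≈ 14.207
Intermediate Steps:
G(E) = 1/(-1 + E)
H(n) = 4 (H(n) = -2*(-2) = 4)
d(V) = -4 + 1/(V + 1/(-1 + V))
d(H(2))² = ((-5 - 4*4² + 5*4)/(1 + 4² - 1*4))² = ((-5 - 4*16 + 20)/(1 + 16 - 4))² = ((-5 - 64 + 20)/13)² = ((1/13)*(-49))² = (-49/13)² = 2401/169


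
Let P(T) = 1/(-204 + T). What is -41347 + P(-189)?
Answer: -16249372/393 ≈ -41347.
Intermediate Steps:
-41347 + P(-189) = -41347 + 1/(-204 - 189) = -41347 + 1/(-393) = -41347 - 1/393 = -16249372/393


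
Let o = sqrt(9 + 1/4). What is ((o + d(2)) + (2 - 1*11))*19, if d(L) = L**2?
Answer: -95 + 19*sqrt(37)/2 ≈ -37.214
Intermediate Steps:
o = sqrt(37)/2 (o = sqrt(9 + 1/4) = sqrt(37/4) = sqrt(37)/2 ≈ 3.0414)
((o + d(2)) + (2 - 1*11))*19 = ((sqrt(37)/2 + 2**2) + (2 - 1*11))*19 = ((sqrt(37)/2 + 4) + (2 - 11))*19 = ((4 + sqrt(37)/2) - 9)*19 = (-5 + sqrt(37)/2)*19 = -95 + 19*sqrt(37)/2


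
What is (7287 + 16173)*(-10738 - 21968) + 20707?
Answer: -767262053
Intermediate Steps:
(7287 + 16173)*(-10738 - 21968) + 20707 = 23460*(-32706) + 20707 = -767282760 + 20707 = -767262053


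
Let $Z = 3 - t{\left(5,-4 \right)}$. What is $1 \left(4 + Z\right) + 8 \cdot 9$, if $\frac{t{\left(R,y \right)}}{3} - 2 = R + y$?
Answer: $70$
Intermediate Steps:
$t{\left(R,y \right)} = 6 + 3 R + 3 y$ ($t{\left(R,y \right)} = 6 + 3 \left(R + y\right) = 6 + \left(3 R + 3 y\right) = 6 + 3 R + 3 y$)
$Z = -6$ ($Z = 3 - \left(6 + 3 \cdot 5 + 3 \left(-4\right)\right) = 3 - \left(6 + 15 - 12\right) = 3 - 9 = -6$)
$1 \left(4 + Z\right) + 8 \cdot 9 = 1 \left(4 - 6\right) + 8 \cdot 9 = 1 \left(-2\right) + 72 = -2 + 72 = 70$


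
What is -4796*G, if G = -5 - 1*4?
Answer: 43164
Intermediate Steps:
G = -9 (G = -5 - 4 = -9)
-4796*G = -4796*(-9) = 43164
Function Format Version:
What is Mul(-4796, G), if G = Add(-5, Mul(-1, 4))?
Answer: 43164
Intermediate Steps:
G = -9 (G = Add(-5, -4) = -9)
Mul(-4796, G) = Mul(-4796, -9) = 43164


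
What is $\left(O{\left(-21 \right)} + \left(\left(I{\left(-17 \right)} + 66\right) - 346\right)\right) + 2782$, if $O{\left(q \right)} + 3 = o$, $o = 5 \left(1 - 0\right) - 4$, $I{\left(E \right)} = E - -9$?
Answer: $2492$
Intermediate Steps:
$I{\left(E \right)} = 9 + E$ ($I{\left(E \right)} = E + 9 = 9 + E$)
$o = 1$ ($o = 5 \left(1 + 0\right) - 4 = 5 \cdot 1 - 4 = 5 - 4 = 1$)
$O{\left(q \right)} = -2$ ($O{\left(q \right)} = -3 + 1 = -2$)
$\left(O{\left(-21 \right)} + \left(\left(I{\left(-17 \right)} + 66\right) - 346\right)\right) + 2782 = \left(-2 + \left(\left(\left(9 - 17\right) + 66\right) - 346\right)\right) + 2782 = \left(-2 + \left(\left(-8 + 66\right) - 346\right)\right) + 2782 = \left(-2 + \left(58 - 346\right)\right) + 2782 = \left(-2 - 288\right) + 2782 = -290 + 2782 = 2492$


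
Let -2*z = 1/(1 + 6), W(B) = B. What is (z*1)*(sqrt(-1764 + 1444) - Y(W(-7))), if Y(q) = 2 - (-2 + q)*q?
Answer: -61/14 - 4*I*sqrt(5)/7 ≈ -4.3571 - 1.2778*I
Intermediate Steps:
Y(q) = 2 - q*(-2 + q)
z = -1/14 (z = -1/(2*(1 + 6)) = -1/2/7 = -1/2*1/7 = -1/14 ≈ -0.071429)
(z*1)*(sqrt(-1764 + 1444) - Y(W(-7))) = (-1/14*1)*(sqrt(-1764 + 1444) - (2 - 1*(-7)**2 + 2*(-7))) = -(sqrt(-320) - (2 - 1*49 - 14))/14 = -(8*I*sqrt(5) - (2 - 49 - 14))/14 = -(8*I*sqrt(5) - 1*(-61))/14 = -(8*I*sqrt(5) + 61)/14 = -(61 + 8*I*sqrt(5))/14 = -61/14 - 4*I*sqrt(5)/7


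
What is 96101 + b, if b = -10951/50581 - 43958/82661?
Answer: 401802459955932/4181076041 ≈ 96100.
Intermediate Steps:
b = -3128660209/4181076041 (b = -10951*1/50581 - 43958*1/82661 = -10951/50581 - 43958/82661 = -3128660209/4181076041 ≈ -0.74829)
96101 + b = 96101 - 3128660209/4181076041 = 401802459955932/4181076041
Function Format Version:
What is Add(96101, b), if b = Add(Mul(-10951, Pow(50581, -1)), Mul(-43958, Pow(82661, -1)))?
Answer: Rational(401802459955932, 4181076041) ≈ 96100.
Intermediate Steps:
b = Rational(-3128660209, 4181076041) (b = Add(Mul(-10951, Rational(1, 50581)), Mul(-43958, Rational(1, 82661))) = Add(Rational(-10951, 50581), Rational(-43958, 82661)) = Rational(-3128660209, 4181076041) ≈ -0.74829)
Add(96101, b) = Add(96101, Rational(-3128660209, 4181076041)) = Rational(401802459955932, 4181076041)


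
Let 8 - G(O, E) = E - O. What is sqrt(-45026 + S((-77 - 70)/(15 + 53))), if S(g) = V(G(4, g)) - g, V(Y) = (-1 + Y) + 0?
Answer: I*sqrt(52032342)/34 ≈ 212.16*I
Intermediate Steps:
G(O, E) = 8 + O - E (G(O, E) = 8 - (E - O) = 8 + (O - E) = 8 + O - E)
V(Y) = -1 + Y
S(g) = 11 - 2*g (S(g) = (-1 + (8 + 4 - g)) - g = (-1 + (12 - g)) - g = (11 - g) - g = 11 - 2*g)
sqrt(-45026 + S((-77 - 70)/(15 + 53))) = sqrt(-45026 + (11 - 2*(-77 - 70)/(15 + 53))) = sqrt(-45026 + (11 - (-294)/68)) = sqrt(-45026 + (11 - 2*(-147/68))) = sqrt(-45026 + (11 + 147/34)) = sqrt(-45026 + 521/34) = sqrt(-1530363/34) = I*sqrt(52032342)/34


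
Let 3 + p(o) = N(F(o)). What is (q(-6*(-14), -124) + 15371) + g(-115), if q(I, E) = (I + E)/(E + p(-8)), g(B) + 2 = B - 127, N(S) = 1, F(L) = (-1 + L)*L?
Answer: 953021/63 ≈ 15127.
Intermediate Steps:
F(L) = L*(-1 + L)
p(o) = -2 (p(o) = -3 + 1 = -2)
g(B) = -129 + B (g(B) = -2 + (B - 127) = -2 + (-127 + B) = -129 + B)
q(I, E) = (E + I)/(-2 + E) (q(I, E) = (I + E)/(E - 2) = (E + I)/(-2 + E))
(q(-6*(-14), -124) + 15371) + g(-115) = ((-124 - 6*(-14))/(-2 - 124) + 15371) + (-129 - 115) = ((-124 + 84)/(-126) + 15371) - 244 = (-1/126*(-40) + 15371) - 244 = (20/63 + 15371) - 244 = 968393/63 - 244 = 953021/63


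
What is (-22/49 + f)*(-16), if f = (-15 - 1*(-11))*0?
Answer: 352/49 ≈ 7.1837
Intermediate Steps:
f = 0 (f = (-15 + 11)*0 = -4*0 = 0)
(-22/49 + f)*(-16) = (-22/49 + 0)*(-16) = -22/49*(-16) = 352/49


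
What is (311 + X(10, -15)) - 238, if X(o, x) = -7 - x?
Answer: 81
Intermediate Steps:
(311 + X(10, -15)) - 238 = (311 + (-7 - 1*(-15))) - 238 = (311 + (-7 + 15)) - 238 = (311 + 8) - 238 = 319 - 238 = 81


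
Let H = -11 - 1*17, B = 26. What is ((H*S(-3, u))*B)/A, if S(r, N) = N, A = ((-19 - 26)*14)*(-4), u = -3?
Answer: 13/15 ≈ 0.86667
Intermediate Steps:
H = -28 (H = -11 - 17 = -28)
A = 2520 (A = -45*14*(-4) = -630*(-4) = 2520)
((H*S(-3, u))*B)/A = (-28*(-3)*26)/2520 = (84*26)*(1/2520) = 2184*(1/2520) = 13/15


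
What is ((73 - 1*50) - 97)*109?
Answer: -8066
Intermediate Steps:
((73 - 1*50) - 97)*109 = ((73 - 50) - 97)*109 = (23 - 97)*109 = -74*109 = -8066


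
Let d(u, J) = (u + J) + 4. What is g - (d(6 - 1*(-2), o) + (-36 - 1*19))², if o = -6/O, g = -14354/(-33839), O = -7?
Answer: -2944135629/1658111 ≈ -1775.6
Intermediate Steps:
g = 14354/33839 (g = -14354*(-1/33839) = 14354/33839 ≈ 0.42419)
o = 6/7 (o = -6/(-7) = -6*(-⅐) = 6/7 ≈ 0.85714)
d(u, J) = 4 + J + u (d(u, J) = (J + u) + 4 = 4 + J + u)
g - (d(6 - 1*(-2), o) + (-36 - 1*19))² = 14354/33839 - ((4 + 6/7 + (6 - 1*(-2))) + (-36 - 1*19))² = 14354/33839 - ((4 + 6/7 + (6 + 2)) + (-36 - 19))² = 14354/33839 - ((4 + 6/7 + 8) - 55)² = 14354/33839 - (90/7 - 55)² = 14354/33839 - (-295/7)² = 14354/33839 - 1*87025/49 = 14354/33839 - 87025/49 = -2944135629/1658111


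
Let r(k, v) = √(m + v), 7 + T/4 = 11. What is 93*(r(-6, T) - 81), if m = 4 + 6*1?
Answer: -7533 + 93*√26 ≈ -7058.8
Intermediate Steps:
T = 16 (T = -28 + 4*11 = -28 + 44 = 16)
m = 10 (m = 4 + 6 = 10)
r(k, v) = √(10 + v)
93*(r(-6, T) - 81) = 93*(√(10 + 16) - 81) = 93*(√26 - 81) = 93*(-81 + √26) = -7533 + 93*√26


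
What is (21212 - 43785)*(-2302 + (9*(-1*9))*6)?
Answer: 62933524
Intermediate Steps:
(21212 - 43785)*(-2302 + (9*(-1*9))*6) = -22573*(-2302 + (9*(-9))*6) = -22573*(-2302 - 81*6) = -22573*(-2302 - 486) = -22573*(-2788) = 62933524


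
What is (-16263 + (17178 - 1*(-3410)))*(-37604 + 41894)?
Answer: 18554250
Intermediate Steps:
(-16263 + (17178 - 1*(-3410)))*(-37604 + 41894) = (-16263 + (17178 + 3410))*4290 = (-16263 + 20588)*4290 = 4325*4290 = 18554250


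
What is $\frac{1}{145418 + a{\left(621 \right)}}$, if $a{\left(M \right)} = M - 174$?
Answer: $\frac{1}{145865} \approx 6.8557 \cdot 10^{-6}$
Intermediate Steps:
$a{\left(M \right)} = -174 + M$
$\frac{1}{145418 + a{\left(621 \right)}} = \frac{1}{145418 + \left(-174 + 621\right)} = \frac{1}{145418 + 447} = \frac{1}{145865}$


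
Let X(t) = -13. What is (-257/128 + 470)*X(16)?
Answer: -778739/128 ≈ -6083.9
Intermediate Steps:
(-257/128 + 470)*X(16) = (-257/128 + 470)*(-13) = (59903/128)*(-13) = -778739/128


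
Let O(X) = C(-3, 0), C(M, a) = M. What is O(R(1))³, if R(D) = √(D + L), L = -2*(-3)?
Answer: -27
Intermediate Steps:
L = 6
R(D) = √(6 + D) (R(D) = √(D + 6) = √(6 + D))
O(X) = -3
O(R(1))³ = (-3)³ = -27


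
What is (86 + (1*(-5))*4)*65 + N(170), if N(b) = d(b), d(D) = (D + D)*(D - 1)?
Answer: 61750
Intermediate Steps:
d(D) = 2*D*(-1 + D) (d(D) = (2*D)*(-1 + D) = 2*D*(-1 + D))
N(b) = 2*b*(-1 + b)
(86 + (1*(-5))*4)*65 + N(170) = (86 + (1*(-5))*4)*65 + 2*170*(-1 + 170) = (86 - 5*4)*65 + 2*170*169 = (86 - 20)*65 + 57460 = 66*65 + 57460 = 4290 + 57460 = 61750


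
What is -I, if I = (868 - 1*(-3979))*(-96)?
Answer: 465312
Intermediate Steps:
I = -465312 (I = (868 + 3979)*(-96) = 4847*(-96) = -465312)
-I = -1*(-465312) = 465312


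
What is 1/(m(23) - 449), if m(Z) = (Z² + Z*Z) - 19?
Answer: 1/590 ≈ 0.0016949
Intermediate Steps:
m(Z) = -19 + 2*Z² (m(Z) = (Z² + Z²) - 19 = 2*Z² - 19 = -19 + 2*Z²)
1/(m(23) - 449) = 1/((-19 + 2*23²) - 449) = 1/((-19 + 2*529) - 449) = 1/((-19 + 1058) - 449) = 1/(1039 - 449) = 1/590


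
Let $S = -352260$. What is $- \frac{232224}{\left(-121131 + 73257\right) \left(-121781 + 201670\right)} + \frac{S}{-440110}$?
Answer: $\frac{22455965145550}{28054122341641} \approx 0.80045$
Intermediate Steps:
$- \frac{232224}{\left(-121131 + 73257\right) \left(-121781 + 201670\right)} + \frac{S}{-440110} = - \frac{232224}{\left(-121131 + 73257\right) \left(-121781 + 201670\right)} - \frac{352260}{-440110} = - \frac{232224}{\left(-47874\right) 79889} - - \frac{35226}{44011} = - \frac{232224}{-3824605986} + \frac{35226}{44011} = \left(-232224\right) \left(- \frac{1}{3824605986}\right) + \frac{35226}{44011} = \frac{38704}{637434331} + \frac{35226}{44011} = \frac{22455965145550}{28054122341641}$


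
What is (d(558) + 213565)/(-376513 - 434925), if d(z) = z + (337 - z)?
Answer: -106951/405719 ≈ -0.26361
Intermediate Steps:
d(z) = 337
(d(558) + 213565)/(-376513 - 434925) = (337 + 213565)/(-376513 - 434925) = 213902/(-811438) = 213902*(-1/811438) = -106951/405719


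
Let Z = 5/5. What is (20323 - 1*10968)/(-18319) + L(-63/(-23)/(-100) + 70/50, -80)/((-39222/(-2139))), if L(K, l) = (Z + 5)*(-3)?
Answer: -59568886/39917101 ≈ -1.4923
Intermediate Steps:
Z = 1 (Z = 5*(1/5) = 1)
L(K, l) = -18 (L(K, l) = (1 + 5)*(-3) = 6*(-3) = -18)
(20323 - 1*10968)/(-18319) + L(-63/(-23)/(-100) + 70/50, -80)/((-39222/(-2139))) = (20323 - 1*10968)/(-18319) - 18/((-39222/(-2139))) = (20323 - 10968)*(-1/18319) - 18/((-39222*(-1/2139))) = 9355*(-1/18319) - 18/13074/713 = -9355/18319 - 18*713/13074 = -9355/18319 - 2139/2179 = -59568886/39917101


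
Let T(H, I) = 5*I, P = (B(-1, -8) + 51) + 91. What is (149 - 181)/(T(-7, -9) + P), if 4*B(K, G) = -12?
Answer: -16/47 ≈ -0.34043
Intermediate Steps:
B(K, G) = -3 (B(K, G) = (1/4)*(-12) = -3)
P = 139 (P = (-3 + 51) + 91 = 48 + 91 = 139)
(149 - 181)/(T(-7, -9) + P) = (149 - 181)/(5*(-9) + 139) = -32/(-45 + 139) = -32/94 = -32*1/94 = -16/47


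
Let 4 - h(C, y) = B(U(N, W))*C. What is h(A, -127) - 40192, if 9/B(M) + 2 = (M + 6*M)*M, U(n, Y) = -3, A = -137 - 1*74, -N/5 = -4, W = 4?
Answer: -2449569/61 ≈ -40157.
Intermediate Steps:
N = 20 (N = -5*(-4) = 20)
A = -211 (A = -137 - 74 = -211)
B(M) = 9/(-2 + 7*M²) (B(M) = 9/(-2 + (M + 6*M)*M) = 9/(-2 + (7*M)*M) = 9/(-2 + 7*M²))
h(C, y) = 4 - 9*C/61 (h(C, y) = 4 - 9/(-2 + 7*(-3)²)*C = 4 - 9/(-2 + 7*9)*C = 4 - 9/(-2 + 63)*C = 4 - 9/61*C = 4 - 9*(1/61)*C = 4 - 9*C/61)
h(A, -127) - 40192 = (4 - 9/61*(-211)) - 40192 = (4 + 1899/61) - 40192 = 2143/61 - 40192 = -2449569/61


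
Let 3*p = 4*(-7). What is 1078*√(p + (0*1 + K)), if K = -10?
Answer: 1078*I*√174/3 ≈ 4739.9*I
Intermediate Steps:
p = -28/3 (p = (4*(-7))/3 = (⅓)*(-28) = -28/3 ≈ -9.3333)
1078*√(p + (0*1 + K)) = 1078*√(-28/3 + (0*1 - 10)) = 1078*√(-28/3 + (0 - 10)) = 1078*√(-28/3 - 10) = 1078*√(-58/3) = 1078*(I*√174/3) = 1078*I*√174/3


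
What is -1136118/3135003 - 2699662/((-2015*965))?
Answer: 2084765140312/2031978319475 ≈ 1.0260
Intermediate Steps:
-1136118/3135003 - 2699662/((-2015*965)) = -1136118*1/3135003 - 2699662/(-1944475) = -378706/1045001 - 2699662*(-1/1944475) = -378706/1045001 + 2699662/1944475 = 2084765140312/2031978319475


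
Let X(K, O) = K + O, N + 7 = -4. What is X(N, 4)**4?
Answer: 2401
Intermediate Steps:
N = -11 (N = -7 - 4 = -11)
X(N, 4)**4 = (-11 + 4)**4 = (-7)**4 = 2401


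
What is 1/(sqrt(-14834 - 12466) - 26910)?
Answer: -69/1856860 - I*sqrt(273)/72417540 ≈ -3.7159e-5 - 2.2816e-7*I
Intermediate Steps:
1/(sqrt(-14834 - 12466) - 26910) = 1/(sqrt(-27300) - 26910) = 1/(10*I*sqrt(273) - 26910) = 1/(-26910 + 10*I*sqrt(273))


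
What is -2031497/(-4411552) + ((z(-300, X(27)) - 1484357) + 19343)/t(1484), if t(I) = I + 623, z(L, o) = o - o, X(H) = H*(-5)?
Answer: -6458705077549/9295140064 ≈ -694.85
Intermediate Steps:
X(H) = -5*H
z(L, o) = 0
t(I) = 623 + I
-2031497/(-4411552) + ((z(-300, X(27)) - 1484357) + 19343)/t(1484) = -2031497/(-4411552) + ((0 - 1484357) + 19343)/(623 + 1484) = -2031497*(-1/4411552) + (-1484357 + 19343)/2107 = 2031497/4411552 - 1465014*1/2107 = 2031497/4411552 - 1465014/2107 = -6458705077549/9295140064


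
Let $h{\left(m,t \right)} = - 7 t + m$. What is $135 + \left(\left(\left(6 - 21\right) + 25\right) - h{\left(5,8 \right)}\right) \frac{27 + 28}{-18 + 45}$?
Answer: $\frac{7000}{27} \approx 259.26$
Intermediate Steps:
$h{\left(m,t \right)} = m - 7 t$
$135 + \left(\left(\left(6 - 21\right) + 25\right) - h{\left(5,8 \right)}\right) \frac{27 + 28}{-18 + 45} = 135 + \left(\left(\left(6 - 21\right) + 25\right) - \left(5 - 56\right)\right) \frac{27 + 28}{-18 + 45} = 135 + \left(\left(\left(6 - 21\right) + 25\right) - \left(5 - 56\right)\right) \frac{55}{27} = 135 + \left(\left(-15 + 25\right) - -51\right) 55 \cdot \frac{1}{27} = 135 + \left(10 + 51\right) \frac{55}{27} = 135 + 61 \cdot \frac{55}{27} = 135 + \frac{3355}{27} = \frac{7000}{27}$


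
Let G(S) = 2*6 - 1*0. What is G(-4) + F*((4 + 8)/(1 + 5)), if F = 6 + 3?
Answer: 30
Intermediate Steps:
F = 9
G(S) = 12 (G(S) = 12 + 0 = 12)
G(-4) + F*((4 + 8)/(1 + 5)) = 12 + 9*((4 + 8)/(1 + 5)) = 12 + 9*(12/6) = 12 + 9*(12*(1/6)) = 12 + 9*2 = 12 + 18 = 30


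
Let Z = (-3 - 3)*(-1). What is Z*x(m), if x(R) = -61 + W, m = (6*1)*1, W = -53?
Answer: -684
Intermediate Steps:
m = 6 (m = 6*1 = 6)
Z = 6 (Z = -6*(-1) = 6)
x(R) = -114 (x(R) = -61 - 53 = -114)
Z*x(m) = 6*(-114) = -684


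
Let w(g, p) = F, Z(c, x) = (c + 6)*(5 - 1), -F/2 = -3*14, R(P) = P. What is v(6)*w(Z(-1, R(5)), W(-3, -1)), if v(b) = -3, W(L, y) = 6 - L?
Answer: -252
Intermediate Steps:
F = 84 (F = -(-6)*14 = -2*(-42) = 84)
Z(c, x) = 24 + 4*c (Z(c, x) = (6 + c)*4 = 24 + 4*c)
w(g, p) = 84
v(6)*w(Z(-1, R(5)), W(-3, -1)) = -3*84 = -252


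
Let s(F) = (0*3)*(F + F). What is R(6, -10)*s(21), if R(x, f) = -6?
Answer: 0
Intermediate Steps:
s(F) = 0 (s(F) = 0*(2*F) = 0)
R(6, -10)*s(21) = -6*0 = 0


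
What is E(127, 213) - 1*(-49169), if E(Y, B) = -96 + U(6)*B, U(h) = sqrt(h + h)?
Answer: 49073 + 426*sqrt(3) ≈ 49811.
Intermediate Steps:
U(h) = sqrt(2)*sqrt(h) (U(h) = sqrt(2*h) = sqrt(2)*sqrt(h))
E(Y, B) = -96 + 2*B*sqrt(3) (E(Y, B) = -96 + (sqrt(2)*sqrt(6))*B = -96 + (2*sqrt(3))*B = -96 + 2*B*sqrt(3))
E(127, 213) - 1*(-49169) = (-96 + 2*213*sqrt(3)) - 1*(-49169) = (-96 + 426*sqrt(3)) + 49169 = 49073 + 426*sqrt(3)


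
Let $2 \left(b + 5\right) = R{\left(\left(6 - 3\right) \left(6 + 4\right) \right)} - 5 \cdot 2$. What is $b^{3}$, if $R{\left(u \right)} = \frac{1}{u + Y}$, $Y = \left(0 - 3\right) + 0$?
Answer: $- \frac{156590819}{157464} \approx -994.46$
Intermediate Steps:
$Y = -3$ ($Y = -3 + 0 = -3$)
$R{\left(u \right)} = \frac{1}{-3 + u}$ ($R{\left(u \right)} = \frac{1}{u - 3} = \frac{1}{-3 + u}$)
$b = - \frac{539}{54}$ ($b = -5 + \frac{\frac{1}{-3 + \left(6 - 3\right) \left(6 + 4\right)} - 5 \cdot 2}{2} = -5 + \frac{\frac{1}{-3 + 3 \cdot 10} - 10}{2} = -5 + \frac{\frac{1}{-3 + 30} - 10}{2} = -5 + \frac{\frac{1}{27} - 10}{2} = -5 + \frac{1}{2} \left(- \frac{269}{27}\right) = -5 - \frac{269}{54} = - \frac{539}{54} \approx -9.9815$)
$b^{3} = \left(- \frac{539}{54}\right)^{3} = - \frac{156590819}{157464}$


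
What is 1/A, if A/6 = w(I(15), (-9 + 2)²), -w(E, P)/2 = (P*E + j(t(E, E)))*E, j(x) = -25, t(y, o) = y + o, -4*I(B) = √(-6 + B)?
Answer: -4/2223 ≈ -0.0017994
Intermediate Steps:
I(B) = -√(-6 + B)/4
t(y, o) = o + y
w(E, P) = -2*E*(-25 + E*P) (w(E, P) = -2*(P*E - 25)*E = -2*(E*P - 25)*E = -2*(-25 + E*P)*E = -2*E*(-25 + E*P))
A = -2223/4 (A = 6*(2*(-√(-6 + 15)/4)*(25 - (-√(-6 + 15)/4)*(-9 + 2)²)) = 6*(2*(-√9/4)*(25 - 1*(-√9/4)*(-7)²)) = 6*(2*(-¼*3)*(25 - 1*(-¼*3)*49)) = 6*(2*(-¾)*(25 - 1*(-¾)*49)) = 6*(2*(-¾)*(25 + 147/4)) = 6*(2*(-¾)*(247/4)) = 6*(-741/8) = -2223/4 ≈ -555.75)
1/A = 1/(-2223/4) = -4/2223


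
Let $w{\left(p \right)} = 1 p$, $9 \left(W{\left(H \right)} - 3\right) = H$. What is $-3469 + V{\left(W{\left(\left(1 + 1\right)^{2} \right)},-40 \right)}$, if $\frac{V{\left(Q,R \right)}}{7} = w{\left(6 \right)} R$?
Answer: $-5149$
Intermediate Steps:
$W{\left(H \right)} = 3 + \frac{H}{9}$
$w{\left(p \right)} = p$
$V{\left(Q,R \right)} = 42 R$ ($V{\left(Q,R \right)} = 7 \cdot 6 R = 42 R$)
$-3469 + V{\left(W{\left(\left(1 + 1\right)^{2} \right)},-40 \right)} = -3469 + 42 \left(-40\right) = -3469 - 1680 = -5149$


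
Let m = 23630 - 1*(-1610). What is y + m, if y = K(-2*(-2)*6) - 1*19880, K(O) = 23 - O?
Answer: 5359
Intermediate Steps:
y = -19881 (y = (23 - (-2*(-2))*6) - 1*19880 = (23 - 4*6) - 19880 = (23 - 1*24) - 19880 = (23 - 24) - 19880 = -1 - 19880 = -19881)
m = 25240 (m = 23630 + 1610 = 25240)
y + m = -19881 + 25240 = 5359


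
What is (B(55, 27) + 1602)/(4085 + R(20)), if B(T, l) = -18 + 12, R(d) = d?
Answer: 1596/4105 ≈ 0.38879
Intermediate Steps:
B(T, l) = -6
(B(55, 27) + 1602)/(4085 + R(20)) = (-6 + 1602)/(4085 + 20) = 1596/4105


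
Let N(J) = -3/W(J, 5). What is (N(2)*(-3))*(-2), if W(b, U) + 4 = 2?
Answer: 9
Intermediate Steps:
W(b, U) = -2 (W(b, U) = -4 + 2 = -2)
N(J) = 3/2 (N(J) = -3/(-2) = -3*(-1/2) = 3/2)
(N(2)*(-3))*(-2) = ((3/2)*(-3))*(-2) = -9/2*(-2) = 9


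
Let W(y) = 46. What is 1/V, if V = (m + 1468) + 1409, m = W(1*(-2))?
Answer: 1/2923 ≈ 0.00034211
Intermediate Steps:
m = 46
V = 2923 (V = (46 + 1468) + 1409 = 1514 + 1409 = 2923)
1/V = 1/2923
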